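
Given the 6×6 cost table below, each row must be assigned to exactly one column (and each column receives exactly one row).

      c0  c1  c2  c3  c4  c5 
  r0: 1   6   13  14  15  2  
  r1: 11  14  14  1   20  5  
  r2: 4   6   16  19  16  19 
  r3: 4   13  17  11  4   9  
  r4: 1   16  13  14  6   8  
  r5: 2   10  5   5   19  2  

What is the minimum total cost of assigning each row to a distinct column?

Minimum assignment cost: 19

optimal assignment: row0→col5 (cost 2), row1→col3 (cost 1), row2→col1 (cost 6), row3→col4 (cost 4), row4→col0 (cost 1), row5→col2 (cost 5)
total = 2 + 1 + 6 + 4 + 1 + 5 = 19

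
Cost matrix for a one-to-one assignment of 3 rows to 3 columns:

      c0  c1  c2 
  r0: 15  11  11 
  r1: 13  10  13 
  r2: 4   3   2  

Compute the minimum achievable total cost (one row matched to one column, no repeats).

Minimum assignment cost: 25

optimal assignment: row0→col2 (cost 11), row1→col1 (cost 10), row2→col0 (cost 4)
total = 11 + 10 + 4 = 25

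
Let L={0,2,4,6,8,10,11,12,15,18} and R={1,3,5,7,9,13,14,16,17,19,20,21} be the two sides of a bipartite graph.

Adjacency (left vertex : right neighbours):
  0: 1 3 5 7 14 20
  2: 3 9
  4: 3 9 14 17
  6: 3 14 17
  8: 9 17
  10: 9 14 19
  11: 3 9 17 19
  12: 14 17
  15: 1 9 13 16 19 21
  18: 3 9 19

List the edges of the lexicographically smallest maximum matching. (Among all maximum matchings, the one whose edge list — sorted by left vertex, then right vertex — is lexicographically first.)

Lex-smallest maximum matching: {(0,1), (2,3), (4,9), (6,14), (8,17), (10,19), (15,13)}

|M| = 7 (so the lex-smallest maximum matching has 7 edges)
process left vertices in ascending order; for each, take the smallest-labelled available neighbour that still permits 7 edges overall, or leave it unmatched if none does
lex-smallest matching: {0-1, 2-3, 4-9, 6-14, 8-17, 10-19, 15-13}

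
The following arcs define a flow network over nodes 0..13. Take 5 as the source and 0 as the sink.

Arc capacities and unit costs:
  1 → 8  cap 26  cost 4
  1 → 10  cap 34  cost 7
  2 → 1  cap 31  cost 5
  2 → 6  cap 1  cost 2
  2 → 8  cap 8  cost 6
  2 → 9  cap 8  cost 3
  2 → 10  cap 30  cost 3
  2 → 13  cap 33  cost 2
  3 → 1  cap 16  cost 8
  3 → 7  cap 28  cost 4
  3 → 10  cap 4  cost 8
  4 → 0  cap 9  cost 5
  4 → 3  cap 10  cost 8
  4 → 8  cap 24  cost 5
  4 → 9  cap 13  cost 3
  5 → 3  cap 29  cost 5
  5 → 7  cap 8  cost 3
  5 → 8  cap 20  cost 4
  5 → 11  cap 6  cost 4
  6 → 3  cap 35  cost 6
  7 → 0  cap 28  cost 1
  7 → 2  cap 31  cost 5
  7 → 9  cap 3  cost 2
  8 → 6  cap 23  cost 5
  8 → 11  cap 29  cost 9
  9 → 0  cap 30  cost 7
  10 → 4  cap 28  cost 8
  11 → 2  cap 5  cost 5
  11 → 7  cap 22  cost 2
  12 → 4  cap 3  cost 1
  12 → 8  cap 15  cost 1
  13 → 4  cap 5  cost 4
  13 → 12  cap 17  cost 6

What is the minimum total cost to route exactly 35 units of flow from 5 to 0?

Minimum cost for 35 units: 356

shortest-cost path #1: 5→7→0 push 8 @ unit cost 4 (adds 32)
shortest-cost path #2: 5→11→7→0 push 6 @ unit cost 7 (adds 42)
shortest-cost path #3: 5→3→7→0 push 14 @ unit cost 10 (adds 140)
shortest-cost path #4: 5→3→7→9→0 push 3 @ unit cost 18 (adds 54)
shortest-cost path #5: 5→3→7→11→2→9→0 push 4 @ unit cost 22 (adds 88)
total cost = 356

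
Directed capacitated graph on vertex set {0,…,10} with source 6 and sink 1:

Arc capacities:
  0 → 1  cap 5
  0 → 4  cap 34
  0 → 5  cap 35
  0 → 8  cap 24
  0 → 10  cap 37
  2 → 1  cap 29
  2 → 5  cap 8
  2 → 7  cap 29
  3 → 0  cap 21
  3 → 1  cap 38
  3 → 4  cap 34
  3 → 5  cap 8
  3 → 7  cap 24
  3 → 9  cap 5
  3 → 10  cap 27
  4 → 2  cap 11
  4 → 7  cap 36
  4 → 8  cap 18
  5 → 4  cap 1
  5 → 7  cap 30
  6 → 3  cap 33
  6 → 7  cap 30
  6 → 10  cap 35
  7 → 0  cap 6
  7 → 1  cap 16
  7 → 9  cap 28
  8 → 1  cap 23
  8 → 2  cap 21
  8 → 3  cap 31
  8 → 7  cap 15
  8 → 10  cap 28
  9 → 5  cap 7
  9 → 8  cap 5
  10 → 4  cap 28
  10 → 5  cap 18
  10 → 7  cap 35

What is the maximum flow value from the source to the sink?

Maximum flow value: 89

augment #1: 6→3→1 bottleneck 33, total now 33
augment #2: 6→7→1 bottleneck 16, total now 49
augment #3: 6→7→0→1 bottleneck 5, total now 54
augment #4: 6→7→0→8→1 bottleneck 1, total now 55
augment #5: 6→7→9→8→1 bottleneck 5, total now 60
augment #6: 6→10→4→2→1 bottleneck 11, total now 71
augment #7: 6→10→4→8→1 bottleneck 17, total now 88
augment #8: 6→10→5→4→8→2→1 bottleneck 1, total now 89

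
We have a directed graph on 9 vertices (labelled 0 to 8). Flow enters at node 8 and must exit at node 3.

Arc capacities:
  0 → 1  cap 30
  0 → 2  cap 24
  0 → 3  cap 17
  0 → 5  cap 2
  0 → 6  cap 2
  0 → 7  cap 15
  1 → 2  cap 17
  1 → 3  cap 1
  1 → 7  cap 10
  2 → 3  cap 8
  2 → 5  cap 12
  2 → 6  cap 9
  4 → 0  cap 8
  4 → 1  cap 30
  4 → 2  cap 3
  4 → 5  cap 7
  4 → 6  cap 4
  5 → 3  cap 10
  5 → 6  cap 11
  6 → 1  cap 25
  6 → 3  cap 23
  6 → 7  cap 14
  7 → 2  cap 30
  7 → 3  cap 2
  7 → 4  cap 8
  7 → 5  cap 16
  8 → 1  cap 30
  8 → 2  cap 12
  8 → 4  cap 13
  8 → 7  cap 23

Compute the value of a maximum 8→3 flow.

augment #1: 8→1→3 bottleneck 1, total now 1
augment #2: 8→2→3 bottleneck 8, total now 9
augment #3: 8→7→3 bottleneck 2, total now 11
augment #4: 8→2→5→3 bottleneck 4, total now 15
augment #5: 8→4→0→3 bottleneck 8, total now 23
augment #6: 8→4→5→3 bottleneck 5, total now 28
augment #7: 8→7→5→3 bottleneck 1, total now 29
augment #8: 8→1→2→6→3 bottleneck 9, total now 38
augment #9: 8→7→4→6→3 bottleneck 4, total now 42
augment #10: 8→7→5→6→3 bottleneck 10, total now 52

Maximum flow value: 52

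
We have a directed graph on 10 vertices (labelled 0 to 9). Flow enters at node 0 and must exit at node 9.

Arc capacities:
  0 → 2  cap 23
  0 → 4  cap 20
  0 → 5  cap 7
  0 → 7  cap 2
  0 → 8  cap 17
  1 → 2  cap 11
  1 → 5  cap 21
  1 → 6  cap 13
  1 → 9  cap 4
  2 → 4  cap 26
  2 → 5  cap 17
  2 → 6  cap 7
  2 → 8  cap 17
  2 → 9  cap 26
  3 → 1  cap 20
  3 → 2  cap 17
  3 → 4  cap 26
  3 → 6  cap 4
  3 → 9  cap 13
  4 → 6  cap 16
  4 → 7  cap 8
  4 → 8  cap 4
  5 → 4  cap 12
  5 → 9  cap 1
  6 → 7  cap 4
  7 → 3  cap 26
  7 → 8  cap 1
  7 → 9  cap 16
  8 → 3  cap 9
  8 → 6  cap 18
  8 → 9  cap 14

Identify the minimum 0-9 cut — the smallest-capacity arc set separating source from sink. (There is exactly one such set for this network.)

augment #1: 0→2→9 push 23
augment #2: 0→5→9 push 1
augment #3: 0→7→9 push 2
augment #4: 0→8→9 push 14
augment #5: 0→4→7→9 push 8
augment #6: 0→8→3→9 push 3
augment #7: 0→4→6→7→9 push 4
augment #8: 0→4→8→3→9 push 4
max flow = 59; residual-reachable set from 0 gives S-side
cut edges (S→T): {(0,2), (0,7), (0,8), (4,7), (4,8), (5,9), (6,7)} total cap 59

Min-cut arcs: {(0,2), (0,7), (0,8), (4,7), (4,8), (5,9), (6,7)} (total capacity 59)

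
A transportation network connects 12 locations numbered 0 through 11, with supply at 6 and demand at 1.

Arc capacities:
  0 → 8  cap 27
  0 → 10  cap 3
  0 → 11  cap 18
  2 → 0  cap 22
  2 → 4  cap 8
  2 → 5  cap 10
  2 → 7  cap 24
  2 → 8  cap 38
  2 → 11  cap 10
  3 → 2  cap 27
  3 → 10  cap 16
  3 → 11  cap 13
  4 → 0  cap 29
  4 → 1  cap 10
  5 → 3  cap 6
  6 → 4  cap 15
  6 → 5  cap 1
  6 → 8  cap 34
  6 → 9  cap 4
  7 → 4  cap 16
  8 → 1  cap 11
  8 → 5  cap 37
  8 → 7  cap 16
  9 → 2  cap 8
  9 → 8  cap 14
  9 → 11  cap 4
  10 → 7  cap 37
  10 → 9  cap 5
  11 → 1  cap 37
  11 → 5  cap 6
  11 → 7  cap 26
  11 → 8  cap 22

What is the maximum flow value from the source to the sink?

augment #1: 6→4→1 bottleneck 10, total now 10
augment #2: 6→8→1 bottleneck 11, total now 21
augment #3: 6→9→11→1 bottleneck 4, total now 25
augment #4: 6→4→0→11→1 bottleneck 5, total now 30
augment #5: 6→5→3→11→1 bottleneck 1, total now 31
augment #6: 6→8→5→3→11→1 bottleneck 5, total now 36
augment #7: 6→8→7→4→0→11→1 bottleneck 13, total now 49
augment #8: 6→8→7→4→0→10→9→2→11→1 bottleneck 3, total now 52

Maximum flow value: 52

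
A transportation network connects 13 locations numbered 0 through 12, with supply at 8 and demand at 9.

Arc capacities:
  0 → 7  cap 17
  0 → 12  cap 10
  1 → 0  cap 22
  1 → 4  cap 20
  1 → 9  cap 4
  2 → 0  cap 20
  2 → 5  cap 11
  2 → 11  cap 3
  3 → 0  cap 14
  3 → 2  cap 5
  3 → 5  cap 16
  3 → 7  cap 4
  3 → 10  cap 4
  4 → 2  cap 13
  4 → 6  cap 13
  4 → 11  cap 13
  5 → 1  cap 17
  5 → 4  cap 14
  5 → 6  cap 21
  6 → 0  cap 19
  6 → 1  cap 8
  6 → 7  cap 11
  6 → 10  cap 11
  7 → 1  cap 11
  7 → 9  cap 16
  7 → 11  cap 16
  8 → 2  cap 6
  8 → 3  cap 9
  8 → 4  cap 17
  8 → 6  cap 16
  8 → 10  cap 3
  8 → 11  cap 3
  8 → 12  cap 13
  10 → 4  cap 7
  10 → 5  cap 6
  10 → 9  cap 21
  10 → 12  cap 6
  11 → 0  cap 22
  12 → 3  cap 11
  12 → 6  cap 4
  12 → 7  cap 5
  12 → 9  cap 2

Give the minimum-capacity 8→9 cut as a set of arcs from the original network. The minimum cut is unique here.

augment #1: 8→10→9 push 3
augment #2: 8→12→9 push 2
augment #3: 8→3→7→9 push 4
augment #4: 8→3→10→9 push 4
augment #5: 8→6→1→9 push 4
augment #6: 8→6→7→9 push 11
augment #7: 8→6→10→9 push 1
augment #8: 8→12→7→9 push 1
augment #9: 8→4→6→10→9 push 10
max flow = 40; residual-reachable set from 8 gives S-side
cut edges (S→T): {(1,9), (3,10), (6,10), (7,9), (8,10), (12,9)} total cap 40

Min-cut arcs: {(1,9), (3,10), (6,10), (7,9), (8,10), (12,9)} (total capacity 40)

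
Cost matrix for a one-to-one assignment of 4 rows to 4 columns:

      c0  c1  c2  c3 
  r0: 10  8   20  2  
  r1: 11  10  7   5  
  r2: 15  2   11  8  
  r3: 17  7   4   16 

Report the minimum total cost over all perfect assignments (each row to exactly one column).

Minimum assignment cost: 19

optimal assignment: row0→col3 (cost 2), row1→col0 (cost 11), row2→col1 (cost 2), row3→col2 (cost 4)
total = 2 + 11 + 2 + 4 = 19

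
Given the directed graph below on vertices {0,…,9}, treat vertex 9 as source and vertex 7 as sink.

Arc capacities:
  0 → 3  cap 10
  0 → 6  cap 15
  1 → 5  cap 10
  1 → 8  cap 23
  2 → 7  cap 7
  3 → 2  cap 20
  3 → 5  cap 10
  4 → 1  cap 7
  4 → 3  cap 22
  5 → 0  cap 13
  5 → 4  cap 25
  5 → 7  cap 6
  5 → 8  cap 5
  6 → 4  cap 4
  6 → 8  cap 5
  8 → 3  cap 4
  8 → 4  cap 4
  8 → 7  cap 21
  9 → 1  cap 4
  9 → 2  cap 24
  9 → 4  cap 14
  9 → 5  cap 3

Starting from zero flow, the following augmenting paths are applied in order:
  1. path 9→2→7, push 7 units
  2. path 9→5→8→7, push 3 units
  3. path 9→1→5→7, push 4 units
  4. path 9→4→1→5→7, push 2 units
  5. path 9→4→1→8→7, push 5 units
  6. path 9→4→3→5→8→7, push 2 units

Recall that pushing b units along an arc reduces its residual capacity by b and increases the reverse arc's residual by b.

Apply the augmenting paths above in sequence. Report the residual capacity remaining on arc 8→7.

after path 1 (9→2→7, push 7): res(8,7)=21
after path 2 (9→5→8→7, push 3): res(8,7)=18
after path 3 (9→1→5→7, push 4): res(8,7)=18
after path 4 (9→4→1→5→7, push 2): res(8,7)=18
after path 5 (9→4→1→8→7, push 5): res(8,7)=13
after path 6 (9→4→3→5→8→7, push 2): res(8,7)=11

Residual capacity of (8,7): 11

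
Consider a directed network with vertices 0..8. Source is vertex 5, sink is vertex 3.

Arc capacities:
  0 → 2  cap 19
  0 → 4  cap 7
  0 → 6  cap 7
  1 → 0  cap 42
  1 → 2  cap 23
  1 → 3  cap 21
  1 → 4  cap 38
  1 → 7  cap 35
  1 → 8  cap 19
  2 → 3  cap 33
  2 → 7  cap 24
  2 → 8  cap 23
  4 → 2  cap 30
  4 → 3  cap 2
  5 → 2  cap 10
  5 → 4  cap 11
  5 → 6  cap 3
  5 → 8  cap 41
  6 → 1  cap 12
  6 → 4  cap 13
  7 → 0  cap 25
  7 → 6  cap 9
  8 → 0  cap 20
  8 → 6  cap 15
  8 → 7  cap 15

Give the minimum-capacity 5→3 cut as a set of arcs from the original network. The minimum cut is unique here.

Min-cut arcs: {(2,3), (4,3), (6,1)} (total capacity 47)

augment #1: 5→2→3 push 10
augment #2: 5→4→3 push 2
augment #3: 5→4→2→3 push 9
augment #4: 5→6→1→3 push 3
augment #5: 5→8→0→2→3 push 14
augment #6: 5→8→6→1→3 push 9
max flow = 47; residual-reachable set from 5 gives S-side
cut edges (S→T): {(2,3), (4,3), (6,1)} total cap 47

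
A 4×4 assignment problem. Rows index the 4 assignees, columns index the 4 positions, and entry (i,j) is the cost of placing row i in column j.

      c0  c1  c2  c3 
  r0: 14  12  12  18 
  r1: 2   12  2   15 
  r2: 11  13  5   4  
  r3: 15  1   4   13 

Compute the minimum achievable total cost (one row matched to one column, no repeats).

optimal assignment: row0→col2 (cost 12), row1→col0 (cost 2), row2→col3 (cost 4), row3→col1 (cost 1)
total = 12 + 2 + 4 + 1 = 19

Minimum assignment cost: 19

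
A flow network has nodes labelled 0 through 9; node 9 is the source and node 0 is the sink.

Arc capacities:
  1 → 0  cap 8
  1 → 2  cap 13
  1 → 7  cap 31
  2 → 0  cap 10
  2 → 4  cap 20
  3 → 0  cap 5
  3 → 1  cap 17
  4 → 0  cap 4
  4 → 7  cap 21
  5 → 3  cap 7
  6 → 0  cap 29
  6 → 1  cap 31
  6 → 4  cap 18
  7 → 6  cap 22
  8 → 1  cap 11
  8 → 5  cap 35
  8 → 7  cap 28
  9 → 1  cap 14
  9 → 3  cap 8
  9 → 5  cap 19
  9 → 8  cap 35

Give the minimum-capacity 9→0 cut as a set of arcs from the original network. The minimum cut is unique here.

Min-cut arcs: {(1,0), (1,2), (3,0), (7,6)} (total capacity 48)

augment #1: 9→1→0 push 8
augment #2: 9→3→0 push 5
augment #3: 9→1→2→0 push 6
augment #4: 9→3→1→2→0 push 3
augment #5: 9→8→1→2→0 push 1
augment #6: 9→8→7→6→0 push 22
augment #7: 9→8→1→2→4→0 push 3
max flow = 48; residual-reachable set from 9 gives S-side
cut edges (S→T): {(1,0), (1,2), (3,0), (7,6)} total cap 48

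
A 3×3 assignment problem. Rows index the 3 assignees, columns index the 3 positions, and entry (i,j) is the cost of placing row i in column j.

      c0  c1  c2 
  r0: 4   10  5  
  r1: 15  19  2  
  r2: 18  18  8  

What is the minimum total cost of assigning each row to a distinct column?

Minimum assignment cost: 24

optimal assignment: row0→col0 (cost 4), row1→col2 (cost 2), row2→col1 (cost 18)
total = 4 + 2 + 18 = 24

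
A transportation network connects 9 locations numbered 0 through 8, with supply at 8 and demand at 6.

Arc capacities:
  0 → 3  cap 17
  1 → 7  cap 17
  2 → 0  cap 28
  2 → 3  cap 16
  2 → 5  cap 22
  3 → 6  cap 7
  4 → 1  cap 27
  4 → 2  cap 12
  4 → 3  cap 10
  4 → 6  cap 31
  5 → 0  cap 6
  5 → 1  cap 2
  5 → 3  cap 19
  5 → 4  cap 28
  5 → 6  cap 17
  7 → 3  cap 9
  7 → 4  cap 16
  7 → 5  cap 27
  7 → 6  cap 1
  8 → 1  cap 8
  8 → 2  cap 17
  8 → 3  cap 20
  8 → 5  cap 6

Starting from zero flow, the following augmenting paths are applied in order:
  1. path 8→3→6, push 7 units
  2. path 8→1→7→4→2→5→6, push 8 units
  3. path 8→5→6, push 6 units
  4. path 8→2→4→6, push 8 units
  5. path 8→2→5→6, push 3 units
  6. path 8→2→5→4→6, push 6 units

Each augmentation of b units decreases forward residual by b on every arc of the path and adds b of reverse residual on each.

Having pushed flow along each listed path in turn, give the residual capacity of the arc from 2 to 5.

Residual capacity of (2,5): 5

after path 1 (8→3→6, push 7): res(2,5)=22
after path 2 (8→1→7→4→2→5→6, push 8): res(2,5)=14
after path 3 (8→5→6, push 6): res(2,5)=14
after path 4 (8→2→4→6, push 8): res(2,5)=14
after path 5 (8→2→5→6, push 3): res(2,5)=11
after path 6 (8→2→5→4→6, push 6): res(2,5)=5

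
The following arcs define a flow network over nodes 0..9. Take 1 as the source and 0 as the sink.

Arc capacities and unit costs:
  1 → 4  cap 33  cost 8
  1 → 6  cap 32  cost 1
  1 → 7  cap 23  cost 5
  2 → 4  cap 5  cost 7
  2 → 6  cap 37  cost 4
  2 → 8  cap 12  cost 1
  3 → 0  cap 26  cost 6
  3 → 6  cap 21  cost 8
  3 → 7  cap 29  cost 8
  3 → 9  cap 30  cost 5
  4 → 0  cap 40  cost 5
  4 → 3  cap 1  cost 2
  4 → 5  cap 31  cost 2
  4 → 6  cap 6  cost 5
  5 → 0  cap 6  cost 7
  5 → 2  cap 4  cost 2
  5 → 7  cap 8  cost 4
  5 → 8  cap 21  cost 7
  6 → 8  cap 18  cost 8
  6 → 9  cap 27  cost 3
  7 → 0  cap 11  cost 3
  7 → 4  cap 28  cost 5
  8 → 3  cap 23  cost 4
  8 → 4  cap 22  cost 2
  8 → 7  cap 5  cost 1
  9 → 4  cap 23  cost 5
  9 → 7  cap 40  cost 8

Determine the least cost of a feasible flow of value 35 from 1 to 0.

shortest-cost path #1: 1→7→0 push 11 @ unit cost 8 (adds 88)
shortest-cost path #2: 1→4→0 push 24 @ unit cost 13 (adds 312)
total cost = 400

Minimum cost for 35 units: 400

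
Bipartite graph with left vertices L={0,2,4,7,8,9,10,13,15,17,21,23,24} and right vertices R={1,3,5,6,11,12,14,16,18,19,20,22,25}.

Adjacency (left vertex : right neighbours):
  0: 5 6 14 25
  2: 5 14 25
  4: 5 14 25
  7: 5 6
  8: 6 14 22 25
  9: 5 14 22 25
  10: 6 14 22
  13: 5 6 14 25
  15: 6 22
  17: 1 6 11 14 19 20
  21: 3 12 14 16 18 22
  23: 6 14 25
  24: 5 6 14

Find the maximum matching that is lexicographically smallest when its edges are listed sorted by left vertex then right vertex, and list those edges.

Lex-smallest maximum matching: {(0,5), (2,14), (4,25), (7,6), (8,22), (17,1), (21,3)}

|M| = 7 (so the lex-smallest maximum matching has 7 edges)
process left vertices in ascending order; for each, take the smallest-labelled available neighbour that still permits 7 edges overall, or leave it unmatched if none does
lex-smallest matching: {0-5, 2-14, 4-25, 7-6, 8-22, 17-1, 21-3}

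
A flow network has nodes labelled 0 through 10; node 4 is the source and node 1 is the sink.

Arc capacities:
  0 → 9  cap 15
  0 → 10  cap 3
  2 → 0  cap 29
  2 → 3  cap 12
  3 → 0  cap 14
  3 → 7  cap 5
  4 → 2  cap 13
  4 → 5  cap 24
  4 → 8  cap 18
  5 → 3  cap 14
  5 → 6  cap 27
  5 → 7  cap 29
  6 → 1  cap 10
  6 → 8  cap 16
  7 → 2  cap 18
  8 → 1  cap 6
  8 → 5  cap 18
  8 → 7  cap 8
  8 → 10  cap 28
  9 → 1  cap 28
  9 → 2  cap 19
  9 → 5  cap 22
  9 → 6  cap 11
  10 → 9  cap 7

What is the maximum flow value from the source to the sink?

augment #1: 4→8→1 bottleneck 6, total now 6
augment #2: 4→5→6→1 bottleneck 10, total now 16
augment #3: 4→2→0→9→1 bottleneck 13, total now 29
augment #4: 4→8→10→9→1 bottleneck 7, total now 36
augment #5: 4→5→3→0→9→1 bottleneck 2, total now 38

Maximum flow value: 38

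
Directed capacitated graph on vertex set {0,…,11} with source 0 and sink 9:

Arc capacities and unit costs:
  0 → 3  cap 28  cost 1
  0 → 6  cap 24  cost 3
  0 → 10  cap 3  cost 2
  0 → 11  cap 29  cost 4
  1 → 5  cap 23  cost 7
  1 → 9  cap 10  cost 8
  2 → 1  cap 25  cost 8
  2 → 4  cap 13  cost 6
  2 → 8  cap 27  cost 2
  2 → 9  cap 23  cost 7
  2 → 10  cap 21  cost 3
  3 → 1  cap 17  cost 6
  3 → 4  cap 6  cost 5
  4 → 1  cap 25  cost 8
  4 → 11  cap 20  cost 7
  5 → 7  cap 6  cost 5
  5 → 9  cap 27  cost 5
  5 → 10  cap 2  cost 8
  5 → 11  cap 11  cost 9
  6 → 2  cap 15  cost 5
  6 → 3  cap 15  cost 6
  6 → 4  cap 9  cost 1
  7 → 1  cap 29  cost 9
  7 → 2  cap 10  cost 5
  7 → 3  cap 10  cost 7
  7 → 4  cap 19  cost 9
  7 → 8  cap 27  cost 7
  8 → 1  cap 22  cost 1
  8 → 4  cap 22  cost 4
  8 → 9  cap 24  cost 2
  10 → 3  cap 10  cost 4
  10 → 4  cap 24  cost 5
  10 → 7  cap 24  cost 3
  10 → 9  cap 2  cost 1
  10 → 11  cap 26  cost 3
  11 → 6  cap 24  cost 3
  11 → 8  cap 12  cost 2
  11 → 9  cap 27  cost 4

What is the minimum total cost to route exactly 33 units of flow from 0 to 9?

Minimum cost for 33 units: 259

shortest-cost path #1: 0→10→9 push 2 @ unit cost 3 (adds 6)
shortest-cost path #2: 0→11→9 push 27 @ unit cost 8 (adds 216)
shortest-cost path #3: 0→11→8→9 push 2 @ unit cost 8 (adds 16)
shortest-cost path #4: 0→10→11→8→9 push 1 @ unit cost 9 (adds 9)
shortest-cost path #5: 0→6→2→8→9 push 1 @ unit cost 12 (adds 12)
total cost = 259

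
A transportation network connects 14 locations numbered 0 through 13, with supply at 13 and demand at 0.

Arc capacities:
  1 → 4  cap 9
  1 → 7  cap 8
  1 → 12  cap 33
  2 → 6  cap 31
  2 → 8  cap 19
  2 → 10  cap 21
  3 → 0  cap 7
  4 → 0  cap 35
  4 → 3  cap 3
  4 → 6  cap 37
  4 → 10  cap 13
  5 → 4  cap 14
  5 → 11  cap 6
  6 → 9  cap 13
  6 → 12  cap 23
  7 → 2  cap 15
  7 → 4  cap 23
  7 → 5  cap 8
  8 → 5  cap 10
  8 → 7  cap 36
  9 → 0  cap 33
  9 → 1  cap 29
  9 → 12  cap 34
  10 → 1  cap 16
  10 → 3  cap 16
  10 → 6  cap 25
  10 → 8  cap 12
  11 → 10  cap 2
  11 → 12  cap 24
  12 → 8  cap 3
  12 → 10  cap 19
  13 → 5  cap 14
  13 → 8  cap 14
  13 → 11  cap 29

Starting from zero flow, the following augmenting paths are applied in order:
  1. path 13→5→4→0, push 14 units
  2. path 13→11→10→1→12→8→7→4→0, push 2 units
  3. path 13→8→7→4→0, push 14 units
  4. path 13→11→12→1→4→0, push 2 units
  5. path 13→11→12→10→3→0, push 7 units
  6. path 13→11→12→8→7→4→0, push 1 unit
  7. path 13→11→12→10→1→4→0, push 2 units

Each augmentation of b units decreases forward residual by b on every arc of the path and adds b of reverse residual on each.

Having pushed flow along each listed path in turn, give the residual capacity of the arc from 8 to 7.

after path 1 (13→5→4→0, push 14): res(8,7)=36
after path 2 (13→11→10→1→12→8→7→4→0, push 2): res(8,7)=34
after path 3 (13→8→7→4→0, push 14): res(8,7)=20
after path 4 (13→11→12→1→4→0, push 2): res(8,7)=20
after path 5 (13→11→12→10→3→0, push 7): res(8,7)=20
after path 6 (13→11→12→8→7→4→0, push 1): res(8,7)=19
after path 7 (13→11→12→10→1→4→0, push 2): res(8,7)=19

Residual capacity of (8,7): 19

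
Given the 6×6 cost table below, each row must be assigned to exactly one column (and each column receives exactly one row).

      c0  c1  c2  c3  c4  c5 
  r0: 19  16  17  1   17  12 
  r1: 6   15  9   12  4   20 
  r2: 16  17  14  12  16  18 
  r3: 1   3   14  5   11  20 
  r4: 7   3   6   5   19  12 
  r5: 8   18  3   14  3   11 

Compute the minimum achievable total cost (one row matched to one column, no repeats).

Minimum assignment cost: 30

optimal assignment: row0→col3 (cost 1), row1→col4 (cost 4), row2→col5 (cost 18), row3→col0 (cost 1), row4→col1 (cost 3), row5→col2 (cost 3)
total = 1 + 4 + 18 + 1 + 3 + 3 = 30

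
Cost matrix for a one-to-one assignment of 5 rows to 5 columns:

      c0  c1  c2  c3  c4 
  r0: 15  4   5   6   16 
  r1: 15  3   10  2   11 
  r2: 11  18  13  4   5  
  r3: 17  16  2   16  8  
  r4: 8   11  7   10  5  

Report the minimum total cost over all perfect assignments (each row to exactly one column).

optimal assignment: row0→col1 (cost 4), row1→col3 (cost 2), row2→col4 (cost 5), row3→col2 (cost 2), row4→col0 (cost 8)
total = 4 + 2 + 5 + 2 + 8 = 21

Minimum assignment cost: 21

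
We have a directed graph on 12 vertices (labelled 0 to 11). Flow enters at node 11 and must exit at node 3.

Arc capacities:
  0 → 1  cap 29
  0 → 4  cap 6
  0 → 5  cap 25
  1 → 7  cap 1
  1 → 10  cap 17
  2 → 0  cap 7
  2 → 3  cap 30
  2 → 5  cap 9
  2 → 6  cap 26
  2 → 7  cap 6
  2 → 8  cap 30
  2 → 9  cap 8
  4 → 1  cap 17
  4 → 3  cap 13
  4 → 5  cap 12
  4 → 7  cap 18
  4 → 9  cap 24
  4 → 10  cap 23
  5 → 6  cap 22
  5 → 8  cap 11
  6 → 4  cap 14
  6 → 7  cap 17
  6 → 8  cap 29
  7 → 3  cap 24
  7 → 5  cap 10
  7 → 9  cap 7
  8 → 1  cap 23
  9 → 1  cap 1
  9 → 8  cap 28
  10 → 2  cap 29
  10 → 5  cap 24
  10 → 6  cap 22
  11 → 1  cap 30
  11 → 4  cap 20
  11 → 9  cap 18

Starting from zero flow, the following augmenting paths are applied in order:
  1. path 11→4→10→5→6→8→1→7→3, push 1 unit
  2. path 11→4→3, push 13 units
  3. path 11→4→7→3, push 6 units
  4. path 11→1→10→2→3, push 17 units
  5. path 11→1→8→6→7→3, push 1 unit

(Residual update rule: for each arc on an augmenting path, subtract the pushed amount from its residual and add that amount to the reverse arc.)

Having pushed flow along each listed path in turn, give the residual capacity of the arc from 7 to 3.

Residual capacity of (7,3): 16

after path 1 (11→4→10→5→6→8→1→7→3, push 1): res(7,3)=23
after path 2 (11→4→3, push 13): res(7,3)=23
after path 3 (11→4→7→3, push 6): res(7,3)=17
after path 4 (11→1→10→2→3, push 17): res(7,3)=17
after path 5 (11→1→8→6→7→3, push 1): res(7,3)=16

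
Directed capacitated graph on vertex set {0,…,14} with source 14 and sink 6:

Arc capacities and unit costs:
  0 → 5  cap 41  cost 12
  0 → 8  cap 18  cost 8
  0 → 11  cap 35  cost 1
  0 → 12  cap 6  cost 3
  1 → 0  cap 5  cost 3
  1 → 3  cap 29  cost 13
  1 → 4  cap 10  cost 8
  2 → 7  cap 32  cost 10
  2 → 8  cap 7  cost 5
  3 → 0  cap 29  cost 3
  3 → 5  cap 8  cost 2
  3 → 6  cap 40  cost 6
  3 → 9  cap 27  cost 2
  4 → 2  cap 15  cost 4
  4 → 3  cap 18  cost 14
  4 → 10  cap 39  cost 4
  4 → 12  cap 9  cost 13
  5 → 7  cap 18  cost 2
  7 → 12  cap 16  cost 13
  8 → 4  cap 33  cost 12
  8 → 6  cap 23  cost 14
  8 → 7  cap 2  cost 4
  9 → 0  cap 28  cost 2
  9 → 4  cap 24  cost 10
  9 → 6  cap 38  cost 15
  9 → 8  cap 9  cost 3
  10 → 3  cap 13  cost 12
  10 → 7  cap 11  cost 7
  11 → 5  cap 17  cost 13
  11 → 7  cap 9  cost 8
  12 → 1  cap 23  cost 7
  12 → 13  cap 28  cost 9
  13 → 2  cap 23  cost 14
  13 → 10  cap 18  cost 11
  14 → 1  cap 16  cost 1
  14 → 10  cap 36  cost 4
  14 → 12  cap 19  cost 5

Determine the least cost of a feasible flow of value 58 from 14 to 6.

shortest-cost path #1: 14→1→3→6 push 16 @ unit cost 20 (adds 320)
shortest-cost path #2: 14→10→3→6 push 13 @ unit cost 22 (adds 286)
shortest-cost path #3: 14→12→1→3→6 push 11 @ unit cost 31 (adds 341)
shortest-cost path #4: 14→12→1→0→8→6 push 5 @ unit cost 37 (adds 185)
shortest-cost path #5: 14→12→1→3→9→6 push 2 @ unit cost 42 (adds 84)
shortest-cost path #6: 14→12→1→4→2→8→6 push 1 @ unit cost 43 (adds 43)
shortest-cost path #7: 14→10→7→12→1→4→2→8→6 push 4 @ unit cost 62 (adds 248)
shortest-cost path #8: 14→10→7→12→13→2→8→6 push 2 @ unit cost 66 (adds 132)
shortest-cost path #9: 14→10→7→12→13→2→4→3→9→6 push 4 @ unit cost 74 (adds 296)
total cost = 1935

Minimum cost for 58 units: 1935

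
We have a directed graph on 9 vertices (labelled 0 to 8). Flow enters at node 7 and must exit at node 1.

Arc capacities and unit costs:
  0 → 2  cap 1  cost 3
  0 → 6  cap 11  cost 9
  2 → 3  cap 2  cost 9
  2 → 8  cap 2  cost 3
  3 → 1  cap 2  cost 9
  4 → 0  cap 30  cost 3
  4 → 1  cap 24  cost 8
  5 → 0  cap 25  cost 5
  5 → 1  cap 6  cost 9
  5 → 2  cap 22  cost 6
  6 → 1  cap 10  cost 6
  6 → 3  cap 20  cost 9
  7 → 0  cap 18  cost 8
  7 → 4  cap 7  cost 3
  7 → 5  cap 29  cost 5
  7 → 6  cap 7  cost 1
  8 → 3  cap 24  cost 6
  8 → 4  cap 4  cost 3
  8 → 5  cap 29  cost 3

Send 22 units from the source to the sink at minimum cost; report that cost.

Minimum cost for 22 units: 256

shortest-cost path #1: 7→6→1 push 7 @ unit cost 7 (adds 49)
shortest-cost path #2: 7→4→1 push 7 @ unit cost 11 (adds 77)
shortest-cost path #3: 7→5→1 push 6 @ unit cost 14 (adds 84)
shortest-cost path #4: 7→0→6→1 push 2 @ unit cost 23 (adds 46)
total cost = 256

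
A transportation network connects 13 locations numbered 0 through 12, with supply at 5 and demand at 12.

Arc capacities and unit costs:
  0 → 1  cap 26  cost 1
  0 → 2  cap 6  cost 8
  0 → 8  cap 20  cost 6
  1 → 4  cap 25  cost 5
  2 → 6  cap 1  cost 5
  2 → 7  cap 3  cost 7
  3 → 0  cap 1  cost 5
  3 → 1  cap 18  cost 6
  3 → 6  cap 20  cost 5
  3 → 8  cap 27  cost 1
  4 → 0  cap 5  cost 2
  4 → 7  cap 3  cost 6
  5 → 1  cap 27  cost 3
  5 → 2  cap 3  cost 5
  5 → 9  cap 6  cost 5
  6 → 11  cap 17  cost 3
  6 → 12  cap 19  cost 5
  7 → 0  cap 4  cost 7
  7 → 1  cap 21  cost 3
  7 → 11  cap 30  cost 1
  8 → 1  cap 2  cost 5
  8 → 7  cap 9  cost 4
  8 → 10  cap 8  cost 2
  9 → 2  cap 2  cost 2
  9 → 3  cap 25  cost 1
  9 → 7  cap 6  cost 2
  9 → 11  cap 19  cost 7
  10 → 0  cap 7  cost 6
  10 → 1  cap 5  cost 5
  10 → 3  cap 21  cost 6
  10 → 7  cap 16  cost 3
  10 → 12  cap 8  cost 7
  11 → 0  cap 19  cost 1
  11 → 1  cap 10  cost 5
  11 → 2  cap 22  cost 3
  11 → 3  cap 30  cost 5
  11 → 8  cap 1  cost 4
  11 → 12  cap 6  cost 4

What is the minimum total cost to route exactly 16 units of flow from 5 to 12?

Minimum cost for 16 units: 298

shortest-cost path #1: 5→9→7→11→12 push 6 @ unit cost 12 (adds 72)
shortest-cost path #2: 5→2→6→12 push 1 @ unit cost 15 (adds 15)
shortest-cost path #3: 5→2→7→9→3→6→12 push 2 @ unit cost 21 (adds 42)
shortest-cost path #4: 5→1→4→7→9→3→6→12 push 3 @ unit cost 23 (adds 69)
shortest-cost path #5: 5→1→4→0→8→10→12 push 4 @ unit cost 25 (adds 100)
total cost = 298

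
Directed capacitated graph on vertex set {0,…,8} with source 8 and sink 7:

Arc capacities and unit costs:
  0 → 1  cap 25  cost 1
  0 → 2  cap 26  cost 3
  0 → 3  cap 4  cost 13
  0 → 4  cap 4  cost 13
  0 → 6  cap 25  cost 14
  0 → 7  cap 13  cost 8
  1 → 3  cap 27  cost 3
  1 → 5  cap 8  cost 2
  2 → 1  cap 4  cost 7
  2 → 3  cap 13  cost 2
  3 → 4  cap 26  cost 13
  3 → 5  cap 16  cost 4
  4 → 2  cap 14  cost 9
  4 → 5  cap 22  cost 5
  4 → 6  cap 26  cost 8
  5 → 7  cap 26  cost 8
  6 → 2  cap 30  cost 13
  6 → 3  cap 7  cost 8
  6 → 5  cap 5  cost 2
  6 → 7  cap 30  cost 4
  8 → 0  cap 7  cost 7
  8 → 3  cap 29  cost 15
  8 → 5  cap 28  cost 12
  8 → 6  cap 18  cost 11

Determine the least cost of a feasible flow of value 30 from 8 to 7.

Minimum cost for 30 units: 475

shortest-cost path #1: 8→0→7 push 7 @ unit cost 15 (adds 105)
shortest-cost path #2: 8→6→7 push 18 @ unit cost 15 (adds 270)
shortest-cost path #3: 8→5→7 push 5 @ unit cost 20 (adds 100)
total cost = 475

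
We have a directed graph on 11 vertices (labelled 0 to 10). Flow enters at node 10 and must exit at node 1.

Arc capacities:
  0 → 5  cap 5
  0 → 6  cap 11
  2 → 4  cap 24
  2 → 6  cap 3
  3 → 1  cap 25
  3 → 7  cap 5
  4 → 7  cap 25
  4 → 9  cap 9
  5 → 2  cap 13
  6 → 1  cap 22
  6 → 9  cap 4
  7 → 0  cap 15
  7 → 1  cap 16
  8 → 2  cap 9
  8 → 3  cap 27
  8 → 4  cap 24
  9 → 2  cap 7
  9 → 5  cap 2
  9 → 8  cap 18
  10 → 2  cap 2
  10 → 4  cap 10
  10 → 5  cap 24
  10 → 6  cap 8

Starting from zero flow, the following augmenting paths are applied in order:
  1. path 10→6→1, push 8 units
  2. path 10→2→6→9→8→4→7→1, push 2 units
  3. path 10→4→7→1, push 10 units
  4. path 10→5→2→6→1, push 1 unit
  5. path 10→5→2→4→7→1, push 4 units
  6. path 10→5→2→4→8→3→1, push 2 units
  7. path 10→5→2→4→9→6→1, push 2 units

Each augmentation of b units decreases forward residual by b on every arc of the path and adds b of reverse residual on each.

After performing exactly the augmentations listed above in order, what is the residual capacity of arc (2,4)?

Residual capacity of (2,4): 16

after path 1 (10→6→1, push 8): res(2,4)=24
after path 2 (10→2→6→9→8→4→7→1, push 2): res(2,4)=24
after path 3 (10→4→7→1, push 10): res(2,4)=24
after path 4 (10→5→2→6→1, push 1): res(2,4)=24
after path 5 (10→5→2→4→7→1, push 4): res(2,4)=20
after path 6 (10→5→2→4→8→3→1, push 2): res(2,4)=18
after path 7 (10→5→2→4→9→6→1, push 2): res(2,4)=16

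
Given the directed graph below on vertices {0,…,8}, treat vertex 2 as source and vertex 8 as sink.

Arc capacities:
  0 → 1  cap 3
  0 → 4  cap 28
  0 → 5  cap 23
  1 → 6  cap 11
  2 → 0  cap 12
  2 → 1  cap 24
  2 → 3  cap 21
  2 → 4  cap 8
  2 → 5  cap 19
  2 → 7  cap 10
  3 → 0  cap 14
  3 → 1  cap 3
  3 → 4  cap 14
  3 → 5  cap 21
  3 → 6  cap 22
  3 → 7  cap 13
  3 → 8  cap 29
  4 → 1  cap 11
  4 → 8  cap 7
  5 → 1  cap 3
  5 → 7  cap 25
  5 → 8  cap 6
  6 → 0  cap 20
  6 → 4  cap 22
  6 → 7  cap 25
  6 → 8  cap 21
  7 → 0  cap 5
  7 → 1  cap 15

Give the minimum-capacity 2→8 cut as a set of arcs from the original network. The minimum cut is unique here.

augment #1: 2→3→8 push 21
augment #2: 2→4→8 push 7
augment #3: 2→5→8 push 6
augment #4: 2→1→6→8 push 11
max flow = 45; residual-reachable set from 2 gives S-side
cut edges (S→T): {(1,6), (2,3), (4,8), (5,8)} total cap 45

Min-cut arcs: {(1,6), (2,3), (4,8), (5,8)} (total capacity 45)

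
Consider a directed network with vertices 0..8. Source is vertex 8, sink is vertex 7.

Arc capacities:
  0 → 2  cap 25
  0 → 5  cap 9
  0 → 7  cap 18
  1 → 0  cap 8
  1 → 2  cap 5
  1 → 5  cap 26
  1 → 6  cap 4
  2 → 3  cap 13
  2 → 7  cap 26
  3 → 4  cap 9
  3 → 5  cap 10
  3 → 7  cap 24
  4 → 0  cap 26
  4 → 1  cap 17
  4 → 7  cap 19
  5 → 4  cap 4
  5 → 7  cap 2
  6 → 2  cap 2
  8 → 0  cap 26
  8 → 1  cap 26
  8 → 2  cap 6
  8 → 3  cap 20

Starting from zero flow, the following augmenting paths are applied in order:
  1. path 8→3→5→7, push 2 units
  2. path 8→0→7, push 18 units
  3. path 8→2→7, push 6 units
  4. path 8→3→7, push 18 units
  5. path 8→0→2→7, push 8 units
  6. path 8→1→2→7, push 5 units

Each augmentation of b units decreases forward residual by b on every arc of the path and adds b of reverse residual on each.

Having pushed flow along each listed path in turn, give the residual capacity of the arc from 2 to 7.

after path 1 (8→3→5→7, push 2): res(2,7)=26
after path 2 (8→0→7, push 18): res(2,7)=26
after path 3 (8→2→7, push 6): res(2,7)=20
after path 4 (8→3→7, push 18): res(2,7)=20
after path 5 (8→0→2→7, push 8): res(2,7)=12
after path 6 (8→1→2→7, push 5): res(2,7)=7

Residual capacity of (2,7): 7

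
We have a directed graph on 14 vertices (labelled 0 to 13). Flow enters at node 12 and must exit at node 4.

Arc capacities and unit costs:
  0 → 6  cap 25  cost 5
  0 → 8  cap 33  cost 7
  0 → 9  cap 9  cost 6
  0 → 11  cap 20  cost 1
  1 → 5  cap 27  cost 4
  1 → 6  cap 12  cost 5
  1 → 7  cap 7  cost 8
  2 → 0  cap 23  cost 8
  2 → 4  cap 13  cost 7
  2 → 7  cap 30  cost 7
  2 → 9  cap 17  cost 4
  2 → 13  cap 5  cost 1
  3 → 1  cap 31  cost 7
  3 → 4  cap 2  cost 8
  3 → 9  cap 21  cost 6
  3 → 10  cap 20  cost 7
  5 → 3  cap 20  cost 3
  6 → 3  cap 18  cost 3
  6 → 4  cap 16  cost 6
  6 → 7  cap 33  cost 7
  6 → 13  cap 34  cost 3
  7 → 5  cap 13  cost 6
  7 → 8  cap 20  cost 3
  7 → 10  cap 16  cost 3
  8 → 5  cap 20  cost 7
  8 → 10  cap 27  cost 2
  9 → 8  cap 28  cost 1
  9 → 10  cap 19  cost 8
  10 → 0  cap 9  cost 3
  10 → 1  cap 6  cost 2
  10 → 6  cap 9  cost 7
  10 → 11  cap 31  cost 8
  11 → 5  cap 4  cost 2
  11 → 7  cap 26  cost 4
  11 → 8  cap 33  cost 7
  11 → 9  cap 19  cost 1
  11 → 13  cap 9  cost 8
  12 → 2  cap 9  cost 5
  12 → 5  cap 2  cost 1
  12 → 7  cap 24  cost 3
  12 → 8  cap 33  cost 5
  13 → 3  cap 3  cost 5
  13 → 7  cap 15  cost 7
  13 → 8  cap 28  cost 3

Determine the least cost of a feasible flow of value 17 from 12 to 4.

Minimum cost for 17 units: 246

shortest-cost path #1: 12→2→4 push 9 @ unit cost 12 (adds 108)
shortest-cost path #2: 12→5→3→4 push 2 @ unit cost 12 (adds 24)
shortest-cost path #3: 12→7→10→6→4 push 6 @ unit cost 19 (adds 114)
total cost = 246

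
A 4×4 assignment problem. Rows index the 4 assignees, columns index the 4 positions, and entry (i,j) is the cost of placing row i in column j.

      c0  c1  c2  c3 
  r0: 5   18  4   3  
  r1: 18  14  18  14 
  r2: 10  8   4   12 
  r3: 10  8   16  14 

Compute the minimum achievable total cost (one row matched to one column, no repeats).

Minimum assignment cost: 31

one of 2 optimal assignments: row0→col0 (cost 5), row1→col3 (cost 14), row2→col2 (cost 4), row3→col1 (cost 8)
total = 5 + 14 + 4 + 8 = 31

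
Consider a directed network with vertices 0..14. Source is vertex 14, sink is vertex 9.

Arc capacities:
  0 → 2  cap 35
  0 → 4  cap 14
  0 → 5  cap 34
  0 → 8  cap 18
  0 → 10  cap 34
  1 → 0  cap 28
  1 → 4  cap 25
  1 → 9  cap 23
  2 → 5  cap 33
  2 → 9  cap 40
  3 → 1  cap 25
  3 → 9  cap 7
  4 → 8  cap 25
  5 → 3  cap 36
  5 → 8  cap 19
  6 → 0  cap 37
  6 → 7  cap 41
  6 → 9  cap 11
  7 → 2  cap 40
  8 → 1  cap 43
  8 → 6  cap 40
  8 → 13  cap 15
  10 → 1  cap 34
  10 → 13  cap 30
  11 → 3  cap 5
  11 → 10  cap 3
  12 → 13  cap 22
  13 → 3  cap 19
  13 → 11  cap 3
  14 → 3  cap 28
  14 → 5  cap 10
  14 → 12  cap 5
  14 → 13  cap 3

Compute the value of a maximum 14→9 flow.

Maximum flow value: 45

augment #1: 14→3→9 bottleneck 7, total now 7
augment #2: 14→3→1→9 bottleneck 21, total now 28
augment #3: 14→5→3→1→9 bottleneck 2, total now 30
augment #4: 14→5→8→6→9 bottleneck 8, total now 38
augment #5: 14→13→3→1→0→2→9 bottleneck 2, total now 40
augment #6: 14→13→3→5→8→6→9 bottleneck 1, total now 41
augment #7: 14→12→13→3→5→8→6→9 bottleneck 1, total now 42
augment #8: 14→12→13→11→10→1→0→2→9 bottleneck 3, total now 45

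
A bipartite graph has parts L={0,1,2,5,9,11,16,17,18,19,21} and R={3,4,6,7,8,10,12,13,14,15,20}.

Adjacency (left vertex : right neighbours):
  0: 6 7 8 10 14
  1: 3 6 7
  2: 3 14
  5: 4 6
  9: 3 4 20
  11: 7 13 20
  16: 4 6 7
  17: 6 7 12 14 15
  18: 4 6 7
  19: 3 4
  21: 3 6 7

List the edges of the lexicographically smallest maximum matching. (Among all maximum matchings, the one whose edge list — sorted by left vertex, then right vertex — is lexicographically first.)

|M| = 9 (so the lex-smallest maximum matching has 9 edges)
process left vertices in ascending order; for each, take the smallest-labelled available neighbour that still permits 9 edges overall, or leave it unmatched if none does
lex-smallest matching: {0-8, 1-3, 2-14, 5-4, 9-20, 11-13, 16-6, 17-12, 18-7}

Lex-smallest maximum matching: {(0,8), (1,3), (2,14), (5,4), (9,20), (11,13), (16,6), (17,12), (18,7)}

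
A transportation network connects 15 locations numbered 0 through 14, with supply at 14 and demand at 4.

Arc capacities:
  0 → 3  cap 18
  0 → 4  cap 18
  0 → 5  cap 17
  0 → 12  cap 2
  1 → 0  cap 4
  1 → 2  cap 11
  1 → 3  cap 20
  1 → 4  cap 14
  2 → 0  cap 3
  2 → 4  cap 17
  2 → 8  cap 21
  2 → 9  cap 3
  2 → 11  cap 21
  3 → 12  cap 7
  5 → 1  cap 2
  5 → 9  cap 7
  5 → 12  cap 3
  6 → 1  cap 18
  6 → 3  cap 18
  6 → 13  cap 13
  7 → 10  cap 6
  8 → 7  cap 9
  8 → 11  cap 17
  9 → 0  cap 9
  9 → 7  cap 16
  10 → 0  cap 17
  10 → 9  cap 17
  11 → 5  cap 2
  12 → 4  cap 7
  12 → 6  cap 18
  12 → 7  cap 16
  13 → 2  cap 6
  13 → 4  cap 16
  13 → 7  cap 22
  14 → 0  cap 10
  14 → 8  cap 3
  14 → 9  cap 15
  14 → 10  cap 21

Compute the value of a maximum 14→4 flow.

augment #1: 14→0→4 bottleneck 10, total now 10
augment #2: 14→9→0→4 bottleneck 8, total now 18
augment #3: 14→9→0→12→4 bottleneck 1, total now 19
augment #4: 14→10→0→12→4 bottleneck 1, total now 20
augment #5: 14→8→11→5→1→4 bottleneck 2, total now 22
augment #6: 14→10→0→3→12→4 bottleneck 5, total now 27
augment #7: 14→10→0→3→12→6→1→4 bottleneck 2, total now 29
augment #8: 14→10→0→5→12→6→1→4 bottleneck 3, total now 32

Maximum flow value: 32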